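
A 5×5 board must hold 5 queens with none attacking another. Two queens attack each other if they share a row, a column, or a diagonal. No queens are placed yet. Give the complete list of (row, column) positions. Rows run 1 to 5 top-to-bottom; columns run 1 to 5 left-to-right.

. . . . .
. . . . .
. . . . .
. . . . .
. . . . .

(1,4) (2,2) (3,5) (4,3) (5,1)

Row 1: Safe: 1, 2, 3, 4, 5. Place at column 4.
Row 2: attacked by (1,4)→{3,4,5}. Safe: 1, 2. Place at column 2.
Row 3: attacked by (1,4)→{2,4}; (2,2)→{1,2,3}. Safe: 5. Place at column 5.
Row 4: attacked by (1,4)→{1,4}; (2,2)→{2,4}; (3,5)→{4,5}. Safe: 3. Place at column 3.
Row 5: attacked by (1,4)→{4}; (2,2)→{2,5}; (3,5)→{3,5}; (4,3)→{2,3,4}. Safe: 1. Place at column 1.
Columns [4, 2, 5, 3, 1], r−c [-3, 0, -2, 1, 4], r+c [5, 4, 8, 7, 6] are all distinct, so no two queens attack.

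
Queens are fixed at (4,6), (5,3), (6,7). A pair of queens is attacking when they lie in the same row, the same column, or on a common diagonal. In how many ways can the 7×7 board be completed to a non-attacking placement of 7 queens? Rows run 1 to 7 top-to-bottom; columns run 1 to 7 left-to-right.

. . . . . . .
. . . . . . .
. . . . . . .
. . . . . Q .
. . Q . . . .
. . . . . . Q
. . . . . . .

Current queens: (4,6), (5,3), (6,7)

1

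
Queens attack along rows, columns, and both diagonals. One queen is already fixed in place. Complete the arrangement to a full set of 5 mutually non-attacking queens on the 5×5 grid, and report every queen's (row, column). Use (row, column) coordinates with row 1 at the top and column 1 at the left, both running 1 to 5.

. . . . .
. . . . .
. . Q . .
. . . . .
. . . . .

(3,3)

(1,2) (2,5) (3,3) (4,1) (5,4)

Row 1: attacked by (3,3)→{1,3,5}. Safe: 2, 4. Place at column 2.
Row 2: attacked by (1,2)→{1,2,3}; (3,3)→{2,3,4}. Safe: 5. Place at column 5.
Row 4: attacked by (1,2)→{2,5}; (2,5)→{3,5}; (3,3)→{2,3,4}. Safe: 1. Place at column 1.
Row 5: attacked by (1,2)→{2}; (2,5)→{2,5}; (3,3)→{1,3,5}; (4,1)→{1,2}. Safe: 4. Place at column 4.
Columns [2, 5, 3, 1, 4], r−c [-1, -3, 0, 3, 1], r+c [3, 7, 6, 5, 9] are all distinct, so no two queens attack.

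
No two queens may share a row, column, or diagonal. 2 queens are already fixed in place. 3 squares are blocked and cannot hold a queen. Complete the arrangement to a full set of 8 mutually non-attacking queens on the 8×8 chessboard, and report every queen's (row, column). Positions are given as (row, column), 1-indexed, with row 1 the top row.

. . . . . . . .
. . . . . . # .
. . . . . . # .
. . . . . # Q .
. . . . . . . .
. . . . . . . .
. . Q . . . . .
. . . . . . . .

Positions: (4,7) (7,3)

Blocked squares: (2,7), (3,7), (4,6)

Row 1: attacked by (4,7)→{4,7}; (7,3)→{3}. Safe: 1, 2, 5, 6, 8. Place at column 2.
Row 2: attacked by (1,2)→{1,2,3}; (4,7)→{5,7}; (7,3)→{3,8}. Blocked: 7. Safe: 4, 6. Place at column 6.
Row 3: attacked by (1,2)→{2,4}; (2,6)→{5,6,7}; (4,7)→{6,7,8}; (7,3)→{3,7}. Blocked: 7. Safe: 1. Place at column 1.
Row 5: attacked by (1,2)→{2,6}; (2,6)→{3,6}; (3,1)→{1,3}; (4,7)→{6,7,8}; (7,3)→{1,3,5}. Safe: 4. Place at column 4.
Row 6: attacked by (1,2)→{2,7}; (2,6)→{2,6}; (3,1)→{1,4}; (4,7)→{5,7}; (5,4)→{3,4,5}; (7,3)→{2,3,4}. Safe: 8. Place at column 8.
Row 8: attacked by (1,2)→{2}; (2,6)→{6}; (3,1)→{1,6}; (4,7)→{3,7}; (5,4)→{1,4,7}; (6,8)→{6,8}; (7,3)→{2,3,4}. Safe: 5. Place at column 5.
Columns [2, 6, 1, 7, 4, 8, 3, 5], r−c [-1, -4, 2, -3, 1, -2, 4, 3], r+c [3, 8, 4, 11, 9, 14, 10, 13] are all distinct, so no two queens attack.

(1,2) (2,6) (3,1) (4,7) (5,4) (6,8) (7,3) (8,5)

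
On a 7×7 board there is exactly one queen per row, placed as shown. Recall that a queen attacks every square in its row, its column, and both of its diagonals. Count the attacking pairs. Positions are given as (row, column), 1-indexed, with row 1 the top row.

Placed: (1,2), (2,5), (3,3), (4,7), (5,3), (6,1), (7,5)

Same column: (2,5)–(7,5) (column 5); (3,3)–(5,3) (column 3).
Same diagonal: (2,5)–(4,7) (|2−4| = |5−7| = 2); (2,5)–(6,1) (|2−6| = |5−1| = 4); (5,3)–(7,5) (|5−7| = |3−5| = 2).
Total attacking pairs: 5.

5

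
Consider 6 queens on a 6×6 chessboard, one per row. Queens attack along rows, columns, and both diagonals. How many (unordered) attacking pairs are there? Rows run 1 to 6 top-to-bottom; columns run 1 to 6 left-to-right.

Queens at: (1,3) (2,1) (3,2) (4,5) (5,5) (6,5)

Same column: (4,5)–(5,5) (column 5); (4,5)–(6,5) (column 5); (5,5)–(6,5) (column 5).
Same diagonal: (2,1)–(3,2) (|2−3| = |1−2| = 1); (2,1)–(6,5) (|2−6| = |1−5| = 4); (3,2)–(6,5) (|3−6| = |2−5| = 3).
Total attacking pairs: 6.

6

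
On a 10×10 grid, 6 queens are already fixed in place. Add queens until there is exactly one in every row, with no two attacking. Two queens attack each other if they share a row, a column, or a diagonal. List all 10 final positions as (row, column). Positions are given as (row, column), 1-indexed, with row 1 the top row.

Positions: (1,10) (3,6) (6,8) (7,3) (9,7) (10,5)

(1,10) (2,1) (3,6) (4,4) (5,2) (6,8) (7,3) (8,9) (9,7) (10,5)

Row 2: attacked by (1,10)→{9,10}; (3,6)→{5,6,7}; (6,8)→{4,8}; (7,3)→{3,8}; (9,7)→{7}; (10,5)→{5}. Safe: 1, 2. Place at column 1.
Row 4: attacked by (1,10)→{7,10}; (2,1)→{1,3}; (3,6)→{5,6,7}; (6,8)→{6,8,10}; (7,3)→{3,6}; (9,7)→{2,7}; (10,5)→{5}. Safe: 4, 9. Place at column 4.
Row 5: attacked by (1,10)→{6,10}; (2,1)→{1,4}; (3,6)→{4,6,8}; (4,4)→{3,4,5}; (6,8)→{7,8,9}; (7,3)→{1,3,5}; (9,7)→{3,7}; (10,5)→{5,10}. Safe: 2. Place at column 2.
Row 8: attacked by (1,10)→{3,10}; (2,1)→{1,7}; (3,6)→{1,6}; (4,4)→{4,8}; (5,2)→{2,5}; (6,8)→{6,8,10}; (7,3)→{2,3,4}; (9,7)→{6,7,8}; (10,5)→{3,5,7}. Safe: 9. Place at column 9.
Columns [10, 1, 6, 4, 2, 8, 3, 9, 7, 5], r−c [-9, 1, -3, 0, 3, -2, 4, -1, 2, 5], r+c [11, 3, 9, 8, 7, 14, 10, 17, 16, 15] are all distinct, so no two queens attack.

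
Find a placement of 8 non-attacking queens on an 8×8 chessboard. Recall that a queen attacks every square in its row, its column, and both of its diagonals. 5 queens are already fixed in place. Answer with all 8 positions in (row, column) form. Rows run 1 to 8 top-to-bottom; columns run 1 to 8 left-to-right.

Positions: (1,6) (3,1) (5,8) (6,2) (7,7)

Row 2: attacked by (1,6)→{5,6,7}; (3,1)→{1,2}; (5,8)→{5,8}; (6,2)→{2,6}; (7,7)→{2,7}. Safe: 3, 4. Place at column 4.
Row 4: attacked by (1,6)→{3,6}; (2,4)→{2,4,6}; (3,1)→{1,2}; (5,8)→{7,8}; (6,2)→{2,4}; (7,7)→{4,7}. Safe: 5. Place at column 5.
Row 8: attacked by (1,6)→{6}; (2,4)→{4}; (3,1)→{1,6}; (4,5)→{1,5}; (5,8)→{5,8}; (6,2)→{2,4}; (7,7)→{6,7,8}. Safe: 3. Place at column 3.
Columns [6, 4, 1, 5, 8, 2, 7, 3], r−c [-5, -2, 2, -1, -3, 4, 0, 5], r+c [7, 6, 4, 9, 13, 8, 14, 11] are all distinct, so no two queens attack.

(1,6) (2,4) (3,1) (4,5) (5,8) (6,2) (7,7) (8,3)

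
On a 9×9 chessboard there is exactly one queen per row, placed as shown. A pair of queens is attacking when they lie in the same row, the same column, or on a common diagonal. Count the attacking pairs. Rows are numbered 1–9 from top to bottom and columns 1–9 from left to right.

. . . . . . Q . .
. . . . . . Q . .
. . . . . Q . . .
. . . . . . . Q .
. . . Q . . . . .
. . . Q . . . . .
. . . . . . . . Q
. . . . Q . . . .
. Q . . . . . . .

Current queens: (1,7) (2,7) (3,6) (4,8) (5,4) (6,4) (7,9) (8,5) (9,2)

Same column: (1,7)–(2,7) (column 7); (5,4)–(6,4) (column 4).
Same diagonal: (2,7)–(3,6) (|2−3| = |7−6| = 1); (2,7)–(5,4) (|2−5| = |7−4| = 3); (3,6)–(5,4) (|3−5| = |6−4| = 2).
Total attacking pairs: 5.

5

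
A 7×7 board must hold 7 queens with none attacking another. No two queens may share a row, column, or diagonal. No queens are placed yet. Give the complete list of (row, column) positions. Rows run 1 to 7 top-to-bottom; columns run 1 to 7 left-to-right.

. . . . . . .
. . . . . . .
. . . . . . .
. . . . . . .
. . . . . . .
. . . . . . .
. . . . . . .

(1,5) (2,2) (3,6) (4,3) (5,7) (6,4) (7,1)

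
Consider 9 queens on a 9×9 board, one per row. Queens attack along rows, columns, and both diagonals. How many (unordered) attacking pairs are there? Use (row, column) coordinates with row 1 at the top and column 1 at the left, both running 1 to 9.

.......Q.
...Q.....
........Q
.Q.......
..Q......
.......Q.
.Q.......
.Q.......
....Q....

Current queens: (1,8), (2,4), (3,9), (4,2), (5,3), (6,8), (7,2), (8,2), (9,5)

9

Same column: (1,8)–(6,8) (column 8); (4,2)–(7,2) (column 2); (4,2)–(8,2) (column 2); (7,2)–(8,2) (column 2).
Same diagonal: (1,8)–(7,2) (|1−7| = |8−2| = 6); (2,4)–(4,2) (|2−4| = |4−2| = 2); (2,4)–(6,8) (|2−6| = |4−8| = 4); (4,2)–(5,3) (|4−5| = |2−3| = 1); (6,8)–(9,5) (|6−9| = |8−5| = 3).
Total attacking pairs: 9.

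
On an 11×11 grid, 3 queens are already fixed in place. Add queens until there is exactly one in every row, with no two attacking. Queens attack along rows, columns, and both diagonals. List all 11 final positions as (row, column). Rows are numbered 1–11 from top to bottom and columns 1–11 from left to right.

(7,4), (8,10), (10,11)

(1,1) (2,7) (3,2) (4,8) (5,3) (6,9) (7,4) (8,10) (9,5) (10,11) (11,6)

Row 1: attacked by (7,4)→{4,10}; (8,10)→{3,10}; (10,11)→{2,11}. Safe: 1, 5, 6, 7, 8, 9. Place at column 1.
Row 2: attacked by (1,1)→{1,2}; (7,4)→{4,9}; (8,10)→{4,10}; (10,11)→{3,11}. Safe: 5, 6, 7, 8. Place at column 7.
Row 3: attacked by (1,1)→{1,3}; (2,7)→{6,7,8}; (7,4)→{4,8}; (8,10)→{5,10}; (10,11)→{4,11}. Safe: 2, 9. Place at column 2.
Row 4: attacked by (1,1)→{1,4}; (2,7)→{5,7,9}; (3,2)→{1,2,3}; (7,4)→{1,4,7}; (8,10)→{6,10}; (10,11)→{5,11}. Safe: 8. Place at column 8.
Row 5: attacked by (1,1)→{1,5}; (2,7)→{4,7,10}; (3,2)→{2,4}; (4,8)→{7,8,9}; (7,4)→{2,4,6}; (8,10)→{7,10}; (10,11)→{6,11}. Safe: 3. Place at column 3.
Row 6: attacked by (1,1)→{1,6}; (2,7)→{3,7,11}; (3,2)→{2,5}; (4,8)→{6,8,10}; (5,3)→{2,3,4}; (7,4)→{3,4,5}; (8,10)→{8,10}; (10,11)→{7,11}. Safe: 9. Place at column 9.
Row 9: attacked by (1,1)→{1,9}; (2,7)→{7}; (3,2)→{2,8}; (4,8)→{3,8}; (5,3)→{3,7}; (6,9)→{6,9}; (7,4)→{2,4,6}; (8,10)→{9,10,11}; (10,11)→{10,11}. Safe: 5. Place at column 5.
Row 11: attacked by (1,1)→{1,11}; (2,7)→{7}; (3,2)→{2,10}; (4,8)→{1,8}; (5,3)→{3,9}; (6,9)→{4,9}; (7,4)→{4,8}; (8,10)→{7,10}; (9,5)→{3,5,7}; (10,11)→{10,11}. Safe: 6. Place at column 6.
Columns [1, 7, 2, 8, 3, 9, 4, 10, 5, 11, 6], r−c [0, -5, 1, -4, 2, -3, 3, -2, 4, -1, 5], r+c [2, 9, 5, 12, 8, 15, 11, 18, 14, 21, 17] are all distinct, so no two queens attack.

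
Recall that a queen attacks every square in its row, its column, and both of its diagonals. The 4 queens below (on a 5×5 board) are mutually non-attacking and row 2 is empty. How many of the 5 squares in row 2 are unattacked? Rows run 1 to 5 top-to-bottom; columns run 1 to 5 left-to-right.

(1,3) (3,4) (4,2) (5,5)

1

(1,3) attacks row 2 at column 3 and diagonals 2, 4.
(3,4) attacks row 2 at column 4 and diagonals 3, 5.
(4,2) attacks row 2 at column 2 and diagonals 4.
(5,5) attacks row 2 at column 5 and diagonals 2.
Attacked columns: {2, 3, 4, 5}. Safe: {1}.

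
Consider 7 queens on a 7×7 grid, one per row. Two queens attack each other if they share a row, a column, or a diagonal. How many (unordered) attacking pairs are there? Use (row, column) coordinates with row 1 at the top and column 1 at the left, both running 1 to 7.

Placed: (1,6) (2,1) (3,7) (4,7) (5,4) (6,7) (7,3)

5

Same column: (3,7)–(4,7) (column 7); (3,7)–(6,7) (column 7); (4,7)–(6,7) (column 7).
Same diagonal: (2,1)–(5,4) (|2−5| = |1−4| = 3); (3,7)–(7,3) (|3−7| = |7−3| = 4).
Total attacking pairs: 5.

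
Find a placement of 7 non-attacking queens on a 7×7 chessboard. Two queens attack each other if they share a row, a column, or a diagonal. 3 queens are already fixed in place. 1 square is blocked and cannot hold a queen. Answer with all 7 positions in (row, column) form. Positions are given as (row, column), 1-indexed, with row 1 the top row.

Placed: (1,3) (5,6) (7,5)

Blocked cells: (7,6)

(1,3) (2,7) (3,2) (4,4) (5,6) (6,1) (7,5)

Row 2: attacked by (1,3)→{2,3,4}; (5,6)→{3,6}; (7,5)→{5}. Safe: 1, 7. Place at column 7.
Row 3: attacked by (1,3)→{1,3,5}; (2,7)→{6,7}; (5,6)→{4,6}; (7,5)→{1,5}. Safe: 2. Place at column 2.
Row 4: attacked by (1,3)→{3,6}; (2,7)→{5,7}; (3,2)→{1,2,3}; (5,6)→{5,6,7}; (7,5)→{2,5}. Safe: 4. Place at column 4.
Row 6: attacked by (1,3)→{3}; (2,7)→{3,7}; (3,2)→{2,5}; (4,4)→{2,4,6}; (5,6)→{5,6,7}; (7,5)→{4,5,6}. Safe: 1. Place at column 1.
Columns [3, 7, 2, 4, 6, 1, 5], r−c [-2, -5, 1, 0, -1, 5, 2], r+c [4, 9, 5, 8, 11, 7, 12] are all distinct, so no two queens attack.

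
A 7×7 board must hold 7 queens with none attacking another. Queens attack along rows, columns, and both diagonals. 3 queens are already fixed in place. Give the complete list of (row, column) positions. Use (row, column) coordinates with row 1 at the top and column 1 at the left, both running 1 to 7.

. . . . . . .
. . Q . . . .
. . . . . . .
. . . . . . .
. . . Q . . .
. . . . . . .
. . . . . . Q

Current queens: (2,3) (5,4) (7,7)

Row 1: attacked by (2,3)→{2,3,4}; (5,4)→{4}; (7,7)→{1,7}. Safe: 5, 6. Place at column 5.
Row 3: attacked by (1,5)→{3,5,7}; (2,3)→{2,3,4}; (5,4)→{2,4,6}; (7,7)→{3,7}. Safe: 1. Place at column 1.
Row 4: attacked by (1,5)→{2,5}; (2,3)→{1,3,5}; (3,1)→{1,2}; (5,4)→{3,4,5}; (7,7)→{4,7}. Safe: 6. Place at column 6.
Row 6: attacked by (1,5)→{5}; (2,3)→{3,7}; (3,1)→{1,4}; (4,6)→{4,6}; (5,4)→{3,4,5}; (7,7)→{6,7}. Safe: 2. Place at column 2.
Columns [5, 3, 1, 6, 4, 2, 7], r−c [-4, -1, 2, -2, 1, 4, 0], r+c [6, 5, 4, 10, 9, 8, 14] are all distinct, so no two queens attack.

(1,5) (2,3) (3,1) (4,6) (5,4) (6,2) (7,7)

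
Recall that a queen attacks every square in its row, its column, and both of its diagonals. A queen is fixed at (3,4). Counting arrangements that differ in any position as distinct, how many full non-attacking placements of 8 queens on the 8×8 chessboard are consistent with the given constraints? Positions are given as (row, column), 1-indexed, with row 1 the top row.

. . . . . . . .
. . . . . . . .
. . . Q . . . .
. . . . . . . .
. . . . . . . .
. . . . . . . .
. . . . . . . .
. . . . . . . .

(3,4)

Branch on row 1: col 1 → 1; col 3 → 3; col 5 → 6; col 7 → 1; col 8 → 1.
Sum: 1 + 3 + 6 + 1 + 1 = 12.

12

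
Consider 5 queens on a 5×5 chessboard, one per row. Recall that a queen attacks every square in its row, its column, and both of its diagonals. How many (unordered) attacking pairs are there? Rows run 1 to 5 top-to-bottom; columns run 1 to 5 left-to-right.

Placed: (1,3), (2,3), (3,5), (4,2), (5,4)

Same column: (1,3)–(2,3) (column 3).
Same diagonal: (1,3)–(3,5) (|1−3| = |3−5| = 2).
Total attacking pairs: 2.

2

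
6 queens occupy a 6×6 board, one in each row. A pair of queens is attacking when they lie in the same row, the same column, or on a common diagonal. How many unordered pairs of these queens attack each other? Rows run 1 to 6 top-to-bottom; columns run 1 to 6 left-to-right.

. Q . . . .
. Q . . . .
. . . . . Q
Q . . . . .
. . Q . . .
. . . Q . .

2

Same column: (1,2)–(2,2) (column 2).
Same diagonal: (5,3)–(6,4) (|5−6| = |3−4| = 1).
Total attacking pairs: 2.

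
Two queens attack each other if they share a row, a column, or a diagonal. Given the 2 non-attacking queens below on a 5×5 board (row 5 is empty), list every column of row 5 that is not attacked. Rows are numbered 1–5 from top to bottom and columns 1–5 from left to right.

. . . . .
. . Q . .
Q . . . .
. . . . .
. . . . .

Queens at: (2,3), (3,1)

columns 2, 4, 5

(2,3) attacks row 5 at column 3.
(3,1) attacks row 5 at column 1 and diagonals 3.
Attacked columns: {1, 3}. Safe: {2, 4, 5}.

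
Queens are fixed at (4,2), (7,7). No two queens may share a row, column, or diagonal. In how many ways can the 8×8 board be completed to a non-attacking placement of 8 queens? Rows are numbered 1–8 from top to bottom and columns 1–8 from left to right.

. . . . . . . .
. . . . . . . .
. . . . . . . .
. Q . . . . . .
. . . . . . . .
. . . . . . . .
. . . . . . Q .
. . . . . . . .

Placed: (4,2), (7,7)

3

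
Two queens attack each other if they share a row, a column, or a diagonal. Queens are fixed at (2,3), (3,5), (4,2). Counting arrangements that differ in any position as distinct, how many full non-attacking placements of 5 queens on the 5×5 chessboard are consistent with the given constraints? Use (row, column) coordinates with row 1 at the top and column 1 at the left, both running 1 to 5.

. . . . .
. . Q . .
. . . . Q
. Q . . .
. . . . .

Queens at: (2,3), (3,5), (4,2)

1

Branch on row 1: col 1 → 1.
Sum: 1 = 1.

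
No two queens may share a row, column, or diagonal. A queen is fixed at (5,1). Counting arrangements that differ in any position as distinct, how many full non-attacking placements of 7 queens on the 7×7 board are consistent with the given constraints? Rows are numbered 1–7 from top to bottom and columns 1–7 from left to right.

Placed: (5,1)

6

Branch on row 1: col 2 → 2; col 3 → 1; col 4 → 0; col 6 → 2; col 7 → 1.
Sum: 2 + 1 + 0 + 2 + 1 = 6.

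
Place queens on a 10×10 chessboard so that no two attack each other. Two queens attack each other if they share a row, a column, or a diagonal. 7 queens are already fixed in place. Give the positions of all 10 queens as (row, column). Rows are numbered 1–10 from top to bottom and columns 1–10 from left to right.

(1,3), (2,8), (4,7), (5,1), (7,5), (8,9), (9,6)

Row 3: attacked by (1,3)→{1,3,5}; (2,8)→{7,8,9}; (4,7)→{6,7,8}; (5,1)→{1,3}; (7,5)→{1,5,9}; (8,9)→{4,9}; (9,6)→{6}. Safe: 2, 10. Place at column 2.
Row 6: attacked by (1,3)→{3,8}; (2,8)→{4,8}; (3,2)→{2,5}; (4,7)→{5,7,9}; (5,1)→{1,2}; (7,5)→{4,5,6}; (8,9)→{7,9}; (9,6)→{3,6,9}. Safe: 10. Place at column 10.
Row 10: attacked by (1,3)→{3}; (2,8)→{8}; (3,2)→{2,9}; (4,7)→{1,7}; (5,1)→{1,6}; (6,10)→{6,10}; (7,5)→{2,5,8}; (8,9)→{7,9}; (9,6)→{5,6,7}. Safe: 4. Place at column 4.
Columns [3, 8, 2, 7, 1, 10, 5, 9, 6, 4], r−c [-2, -6, 1, -3, 4, -4, 2, -1, 3, 6], r+c [4, 10, 5, 11, 6, 16, 12, 17, 15, 14] are all distinct, so no two queens attack.

(1,3) (2,8) (3,2) (4,7) (5,1) (6,10) (7,5) (8,9) (9,6) (10,4)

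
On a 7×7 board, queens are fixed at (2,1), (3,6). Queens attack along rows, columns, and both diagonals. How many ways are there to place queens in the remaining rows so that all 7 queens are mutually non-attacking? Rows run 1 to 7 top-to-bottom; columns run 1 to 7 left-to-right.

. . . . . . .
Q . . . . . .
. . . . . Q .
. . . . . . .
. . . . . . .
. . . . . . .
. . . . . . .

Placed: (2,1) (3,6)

Branch on row 1: col 3 → 2; col 5 → 1; col 7 → 0.
Sum: 2 + 1 + 0 = 3.

3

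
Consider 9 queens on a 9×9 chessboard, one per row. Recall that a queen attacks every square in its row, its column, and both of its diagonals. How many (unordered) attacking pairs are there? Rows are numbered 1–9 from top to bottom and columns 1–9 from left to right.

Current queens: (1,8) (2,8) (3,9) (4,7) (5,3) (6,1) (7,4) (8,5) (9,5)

5

Same column: (1,8)–(2,8) (column 8); (8,5)–(9,5) (column 5).
Same diagonal: (2,8)–(3,9) (|2−3| = |8−9| = 1); (4,7)–(7,4) (|4−7| = |7−4| = 3); (7,4)–(8,5) (|7−8| = |4−5| = 1).
Total attacking pairs: 5.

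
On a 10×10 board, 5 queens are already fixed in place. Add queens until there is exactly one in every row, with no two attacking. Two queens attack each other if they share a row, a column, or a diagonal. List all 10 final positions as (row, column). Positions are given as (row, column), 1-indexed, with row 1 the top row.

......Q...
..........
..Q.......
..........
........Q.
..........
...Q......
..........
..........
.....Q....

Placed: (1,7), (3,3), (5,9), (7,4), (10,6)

(1,7) (2,10) (3,3) (4,5) (5,9) (6,1) (7,4) (8,2) (9,8) (10,6)

Row 2: attacked by (1,7)→{6,7,8}; (3,3)→{2,3,4}; (5,9)→{6,9}; (7,4)→{4,9}; (10,6)→{6}. Safe: 1, 5, 10. Place at column 10.
Row 4: attacked by (1,7)→{4,7,10}; (2,10)→{8,10}; (3,3)→{2,3,4}; (5,9)→{8,9,10}; (7,4)→{1,4,7}; (10,6)→{6}. Safe: 5. Place at column 5.
Row 6: attacked by (1,7)→{2,7}; (2,10)→{6,10}; (3,3)→{3,6}; (4,5)→{3,5,7}; (5,9)→{8,9,10}; (7,4)→{3,4,5}; (10,6)→{2,6,10}. Safe: 1. Place at column 1.
Row 8: attacked by (1,7)→{7}; (2,10)→{4,10}; (3,3)→{3,8}; (4,5)→{1,5,9}; (5,9)→{6,9}; (6,1)→{1,3}; (7,4)→{3,4,5}; (10,6)→{4,6,8}. Safe: 2. Place at column 2.
Row 9: attacked by (1,7)→{7}; (2,10)→{3,10}; (3,3)→{3,9}; (4,5)→{5,10}; (5,9)→{5,9}; (6,1)→{1,4}; (7,4)→{2,4,6}; (8,2)→{1,2,3}; (10,6)→{5,6,7}. Safe: 8. Place at column 8.
Columns [7, 10, 3, 5, 9, 1, 4, 2, 8, 6], r−c [-6, -8, 0, -1, -4, 5, 3, 6, 1, 4], r+c [8, 12, 6, 9, 14, 7, 11, 10, 17, 16] are all distinct, so no two queens attack.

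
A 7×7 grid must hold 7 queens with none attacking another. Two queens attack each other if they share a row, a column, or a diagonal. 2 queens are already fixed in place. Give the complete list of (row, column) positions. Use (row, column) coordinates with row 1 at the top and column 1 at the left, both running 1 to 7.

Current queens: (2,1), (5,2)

Row 1: attacked by (2,1)→{1,2}; (5,2)→{2,6}. Safe: 3, 4, 5, 7. Place at column 3.
Row 3: attacked by (1,3)→{1,3,5}; (2,1)→{1,2}; (5,2)→{2,4}. Safe: 6, 7. Place at column 6.
Row 4: attacked by (1,3)→{3,6}; (2,1)→{1,3}; (3,6)→{5,6,7}; (5,2)→{1,2,3}. Safe: 4. Place at column 4.
Row 6: attacked by (1,3)→{3}; (2,1)→{1,5}; (3,6)→{3,6}; (4,4)→{2,4,6}; (5,2)→{1,2,3}. Safe: 7. Place at column 7.
Row 7: attacked by (1,3)→{3}; (2,1)→{1,6}; (3,6)→{2,6}; (4,4)→{1,4,7}; (5,2)→{2,4}; (6,7)→{6,7}. Safe: 5. Place at column 5.
Columns [3, 1, 6, 4, 2, 7, 5], r−c [-2, 1, -3, 0, 3, -1, 2], r+c [4, 3, 9, 8, 7, 13, 12] are all distinct, so no two queens attack.

(1,3) (2,1) (3,6) (4,4) (5,2) (6,7) (7,5)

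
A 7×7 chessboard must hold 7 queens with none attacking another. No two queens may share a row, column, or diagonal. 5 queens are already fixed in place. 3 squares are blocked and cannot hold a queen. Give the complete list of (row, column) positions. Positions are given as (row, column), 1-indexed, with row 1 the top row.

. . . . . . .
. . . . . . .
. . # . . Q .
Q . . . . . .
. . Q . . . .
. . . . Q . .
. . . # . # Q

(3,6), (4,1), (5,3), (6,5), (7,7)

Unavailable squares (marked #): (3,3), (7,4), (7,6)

(1,2) (2,4) (3,6) (4,1) (5,3) (6,5) (7,7)

Row 1: attacked by (3,6)→{4,6}; (4,1)→{1,4}; (5,3)→{3,7}; (6,5)→{5}; (7,7)→{1,7}. Safe: 2. Place at column 2.
Row 2: attacked by (1,2)→{1,2,3}; (3,6)→{5,6,7}; (4,1)→{1,3}; (5,3)→{3,6}; (6,5)→{1,5}; (7,7)→{2,7}. Safe: 4. Place at column 4.
Columns [2, 4, 6, 1, 3, 5, 7], r−c [-1, -2, -3, 3, 2, 1, 0], r+c [3, 6, 9, 5, 8, 11, 14] are all distinct, so no two queens attack.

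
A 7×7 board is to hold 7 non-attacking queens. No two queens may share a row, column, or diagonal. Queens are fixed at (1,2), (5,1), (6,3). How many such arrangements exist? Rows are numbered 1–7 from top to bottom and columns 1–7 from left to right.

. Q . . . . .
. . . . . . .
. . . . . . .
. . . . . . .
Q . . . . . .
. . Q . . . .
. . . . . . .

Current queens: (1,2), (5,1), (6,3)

1

Branch on row 2: col 5 → 1; col 6 → 0.
Sum: 1 + 0 = 1.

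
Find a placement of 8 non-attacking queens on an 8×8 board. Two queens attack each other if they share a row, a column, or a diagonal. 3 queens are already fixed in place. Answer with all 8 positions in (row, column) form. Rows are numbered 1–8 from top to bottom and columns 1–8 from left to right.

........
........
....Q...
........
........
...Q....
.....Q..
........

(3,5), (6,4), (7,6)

(1,2) (2,7) (3,5) (4,8) (5,1) (6,4) (7,6) (8,3)

Row 1: attacked by (3,5)→{3,5,7}; (6,4)→{4}; (7,6)→{6}. Safe: 1, 2, 8. Place at column 2.
Row 2: attacked by (1,2)→{1,2,3}; (3,5)→{4,5,6}; (6,4)→{4,8}; (7,6)→{1,6}. Safe: 7. Place at column 7.
Row 4: attacked by (1,2)→{2,5}; (2,7)→{5,7}; (3,5)→{4,5,6}; (6,4)→{2,4,6}; (7,6)→{3,6}. Safe: 1, 8. Place at column 8.
Row 5: attacked by (1,2)→{2,6}; (2,7)→{4,7}; (3,5)→{3,5,7}; (4,8)→{7,8}; (6,4)→{3,4,5}; (7,6)→{4,6,8}. Safe: 1. Place at column 1.
Row 8: attacked by (1,2)→{2}; (2,7)→{1,7}; (3,5)→{5}; (4,8)→{4,8}; (5,1)→{1,4}; (6,4)→{2,4,6}; (7,6)→{5,6,7}. Safe: 3. Place at column 3.
Columns [2, 7, 5, 8, 1, 4, 6, 3], r−c [-1, -5, -2, -4, 4, 2, 1, 5], r+c [3, 9, 8, 12, 6, 10, 13, 11] are all distinct, so no two queens attack.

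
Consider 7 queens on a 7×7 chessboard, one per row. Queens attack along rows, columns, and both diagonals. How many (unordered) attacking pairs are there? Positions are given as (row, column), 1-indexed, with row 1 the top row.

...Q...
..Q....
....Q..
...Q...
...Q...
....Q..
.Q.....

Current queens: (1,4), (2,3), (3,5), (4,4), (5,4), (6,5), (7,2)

Same column: (1,4)–(4,4) (column 4); (1,4)–(5,4) (column 4); (3,5)–(6,5) (column 5); (4,4)–(5,4) (column 4).
Same diagonal: (1,4)–(2,3) (|1−2| = |4−3| = 1); (3,5)–(4,4) (|3−4| = |5−4| = 1); (5,4)–(6,5) (|5−6| = |4−5| = 1); (5,4)–(7,2) (|5−7| = |4−2| = 2).
Total attacking pairs: 8.

8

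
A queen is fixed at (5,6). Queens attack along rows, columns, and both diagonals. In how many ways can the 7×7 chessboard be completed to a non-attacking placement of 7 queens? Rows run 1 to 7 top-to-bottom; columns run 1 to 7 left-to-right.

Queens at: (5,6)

Branch on row 1: col 1 → 1; col 3 → 1; col 4 → 2; col 5 → 1; col 7 → 1.
Sum: 1 + 1 + 2 + 1 + 1 = 6.

6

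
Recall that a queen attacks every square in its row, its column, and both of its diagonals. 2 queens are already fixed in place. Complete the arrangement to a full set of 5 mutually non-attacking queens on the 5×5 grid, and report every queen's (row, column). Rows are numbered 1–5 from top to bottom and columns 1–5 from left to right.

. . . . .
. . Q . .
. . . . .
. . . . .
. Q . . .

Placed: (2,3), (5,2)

(1,5) (2,3) (3,1) (4,4) (5,2)

Row 1: attacked by (2,3)→{2,3,4}; (5,2)→{2}. Safe: 1, 5. Place at column 5.
Row 3: attacked by (1,5)→{3,5}; (2,3)→{2,3,4}; (5,2)→{2,4}. Safe: 1. Place at column 1.
Row 4: attacked by (1,5)→{2,5}; (2,3)→{1,3,5}; (3,1)→{1,2}; (5,2)→{1,2,3}. Safe: 4. Place at column 4.
Columns [5, 3, 1, 4, 2], r−c [-4, -1, 2, 0, 3], r+c [6, 5, 4, 8, 7] are all distinct, so no two queens attack.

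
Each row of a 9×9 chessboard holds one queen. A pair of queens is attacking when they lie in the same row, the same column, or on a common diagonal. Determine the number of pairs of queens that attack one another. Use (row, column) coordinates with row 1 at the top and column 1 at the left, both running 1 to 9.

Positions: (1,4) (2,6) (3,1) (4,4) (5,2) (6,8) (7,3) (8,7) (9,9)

Same column: (1,4)–(4,4) (column 4).
Same diagonal: (2,6)–(4,4) (|2−4| = |6−4| = 2); (4,4)–(9,9) (|4−9| = |4−9| = 5).
Total attacking pairs: 3.

3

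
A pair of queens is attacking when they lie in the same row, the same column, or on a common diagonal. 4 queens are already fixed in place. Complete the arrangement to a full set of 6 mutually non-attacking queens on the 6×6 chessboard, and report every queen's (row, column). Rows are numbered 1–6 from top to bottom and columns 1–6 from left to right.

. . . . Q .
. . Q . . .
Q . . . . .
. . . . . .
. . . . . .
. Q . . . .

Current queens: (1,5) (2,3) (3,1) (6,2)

(1,5) (2,3) (3,1) (4,6) (5,4) (6,2)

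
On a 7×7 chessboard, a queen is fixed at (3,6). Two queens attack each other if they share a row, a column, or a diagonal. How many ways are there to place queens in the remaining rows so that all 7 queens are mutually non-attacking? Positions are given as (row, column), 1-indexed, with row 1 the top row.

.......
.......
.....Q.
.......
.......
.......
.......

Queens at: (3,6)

Branch on row 1: col 1 → 0; col 2 → 1; col 3 → 2; col 5 → 2; col 7 → 1.
Sum: 0 + 1 + 2 + 2 + 1 = 6.

6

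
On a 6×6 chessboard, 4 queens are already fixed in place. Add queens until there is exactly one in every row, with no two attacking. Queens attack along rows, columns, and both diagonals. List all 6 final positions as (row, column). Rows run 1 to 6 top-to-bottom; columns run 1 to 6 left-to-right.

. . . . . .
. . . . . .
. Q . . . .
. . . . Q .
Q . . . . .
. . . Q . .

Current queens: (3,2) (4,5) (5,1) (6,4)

(1,3) (2,6) (3,2) (4,5) (5,1) (6,4)

Row 1: attacked by (3,2)→{2,4}; (4,5)→{2,5}; (5,1)→{1,5}; (6,4)→{4}. Safe: 3, 6. Place at column 3.
Row 2: attacked by (1,3)→{2,3,4}; (3,2)→{1,2,3}; (4,5)→{3,5}; (5,1)→{1,4}; (6,4)→{4}. Safe: 6. Place at column 6.
Columns [3, 6, 2, 5, 1, 4], r−c [-2, -4, 1, -1, 4, 2], r+c [4, 8, 5, 9, 6, 10] are all distinct, so no two queens attack.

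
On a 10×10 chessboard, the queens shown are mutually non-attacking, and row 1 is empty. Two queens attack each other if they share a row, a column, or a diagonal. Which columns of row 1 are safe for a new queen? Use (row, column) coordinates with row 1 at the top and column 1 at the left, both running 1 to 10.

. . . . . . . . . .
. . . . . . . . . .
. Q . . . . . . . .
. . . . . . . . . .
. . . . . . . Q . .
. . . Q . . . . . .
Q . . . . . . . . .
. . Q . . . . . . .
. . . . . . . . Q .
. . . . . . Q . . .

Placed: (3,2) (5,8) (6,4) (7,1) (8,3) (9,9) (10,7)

columns 5, 6

(3,2) attacks row 1 at column 2 and diagonals 4.
(5,8) attacks row 1 at column 8 and diagonals 4.
(6,4) attacks row 1 at column 4 and diagonals 9.
(7,1) attacks row 1 at column 1 and diagonals 7.
(8,3) attacks row 1 at column 3 and diagonals 10.
(9,9) attacks row 1 at column 9 and diagonals 1.
(10,7) attacks row 1 at column 7.
Attacked columns: {1, 2, 3, 4, 7, 8, 9, 10}. Safe: {5, 6}.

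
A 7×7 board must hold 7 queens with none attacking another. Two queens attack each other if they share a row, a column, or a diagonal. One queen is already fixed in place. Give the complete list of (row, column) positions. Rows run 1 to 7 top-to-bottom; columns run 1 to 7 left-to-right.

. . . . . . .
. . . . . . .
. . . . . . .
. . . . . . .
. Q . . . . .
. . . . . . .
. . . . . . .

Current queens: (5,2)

Row 1: attacked by (5,2)→{2,6}. Safe: 1, 3, 4, 5, 7. Place at column 1.
Row 2: attacked by (1,1)→{1,2}; (5,2)→{2,5}. Safe: 3, 4, 6, 7. Place at column 3.
Row 3: attacked by (1,1)→{1,3}; (2,3)→{2,3,4}; (5,2)→{2,4}. Safe: 5, 6, 7. Place at column 5.
Row 4: attacked by (1,1)→{1,4}; (2,3)→{1,3,5}; (3,5)→{4,5,6}; (5,2)→{1,2,3}. Safe: 7. Place at column 7.
Row 6: attacked by (1,1)→{1,6}; (2,3)→{3,7}; (3,5)→{2,5}; (4,7)→{5,7}; (5,2)→{1,2,3}. Safe: 4. Place at column 4.
Row 7: attacked by (1,1)→{1,7}; (2,3)→{3}; (3,5)→{1,5}; (4,7)→{4,7}; (5,2)→{2,4}; (6,4)→{3,4,5}. Safe: 6. Place at column 6.
Columns [1, 3, 5, 7, 2, 4, 6], r−c [0, -1, -2, -3, 3, 2, 1], r+c [2, 5, 8, 11, 7, 10, 13] are all distinct, so no two queens attack.

(1,1) (2,3) (3,5) (4,7) (5,2) (6,4) (7,6)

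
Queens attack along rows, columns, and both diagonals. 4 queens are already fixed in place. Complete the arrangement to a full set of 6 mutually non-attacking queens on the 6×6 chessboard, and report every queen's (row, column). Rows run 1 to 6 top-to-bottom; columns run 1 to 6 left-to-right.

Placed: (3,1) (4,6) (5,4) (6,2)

(1,5) (2,3) (3,1) (4,6) (5,4) (6,2)

Row 1: attacked by (3,1)→{1,3}; (4,6)→{3,6}; (5,4)→{4}; (6,2)→{2}. Safe: 5. Place at column 5.
Row 2: attacked by (1,5)→{4,5,6}; (3,1)→{1,2}; (4,6)→{4,6}; (5,4)→{1,4}; (6,2)→{2,6}. Safe: 3. Place at column 3.
Columns [5, 3, 1, 6, 4, 2], r−c [-4, -1, 2, -2, 1, 4], r+c [6, 5, 4, 10, 9, 8] are all distinct, so no two queens attack.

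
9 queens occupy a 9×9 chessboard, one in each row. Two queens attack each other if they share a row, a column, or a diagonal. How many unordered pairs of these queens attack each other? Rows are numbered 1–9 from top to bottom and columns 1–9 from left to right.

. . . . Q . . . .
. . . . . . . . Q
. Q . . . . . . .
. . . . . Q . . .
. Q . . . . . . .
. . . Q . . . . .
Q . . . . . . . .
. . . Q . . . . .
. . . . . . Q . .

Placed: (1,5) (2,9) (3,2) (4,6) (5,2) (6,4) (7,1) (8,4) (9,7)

4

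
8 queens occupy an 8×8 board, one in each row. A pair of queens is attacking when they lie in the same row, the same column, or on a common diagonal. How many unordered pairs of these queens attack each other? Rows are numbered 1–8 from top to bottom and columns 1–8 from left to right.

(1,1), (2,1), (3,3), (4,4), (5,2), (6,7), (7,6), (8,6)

7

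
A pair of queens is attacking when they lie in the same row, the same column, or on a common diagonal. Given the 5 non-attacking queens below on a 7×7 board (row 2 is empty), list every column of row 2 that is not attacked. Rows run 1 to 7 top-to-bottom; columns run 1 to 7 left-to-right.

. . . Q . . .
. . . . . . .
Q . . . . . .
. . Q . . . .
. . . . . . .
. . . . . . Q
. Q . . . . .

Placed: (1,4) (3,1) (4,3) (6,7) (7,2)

(1,4) attacks row 2 at column 4 and diagonals 3, 5.
(3,1) attacks row 2 at column 1 and diagonals 2.
(4,3) attacks row 2 at column 3 and diagonals 1, 5.
(6,7) attacks row 2 at column 7 and diagonals 3.
(7,2) attacks row 2 at column 2 and diagonals 7.
Attacked columns: {1, 2, 3, 4, 5, 7}. Safe: {6}.

columns 6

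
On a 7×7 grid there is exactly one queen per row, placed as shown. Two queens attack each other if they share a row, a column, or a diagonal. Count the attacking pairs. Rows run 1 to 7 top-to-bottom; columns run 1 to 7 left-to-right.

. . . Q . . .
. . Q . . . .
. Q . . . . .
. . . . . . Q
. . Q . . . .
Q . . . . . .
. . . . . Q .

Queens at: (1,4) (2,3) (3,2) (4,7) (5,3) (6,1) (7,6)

Same column: (2,3)–(5,3) (column 3).
Same diagonal: (1,4)–(2,3) (|1−2| = |4−3| = 1); (1,4)–(3,2) (|1−3| = |4−2| = 2); (1,4)–(4,7) (|1−4| = |4−7| = 3); (2,3)–(3,2) (|2−3| = |3−2| = 1); (3,2)–(7,6) (|3−7| = |2−6| = 4).
Total attacking pairs: 6.

6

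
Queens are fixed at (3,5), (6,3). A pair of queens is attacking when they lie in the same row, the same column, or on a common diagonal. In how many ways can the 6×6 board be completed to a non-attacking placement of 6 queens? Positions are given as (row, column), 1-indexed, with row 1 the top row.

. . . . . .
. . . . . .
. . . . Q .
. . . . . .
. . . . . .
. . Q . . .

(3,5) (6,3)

Branch on row 1: col 1 → 0; col 2 → 0; col 4 → 1; col 6 → 0.
Sum: 0 + 0 + 1 + 0 = 1.

1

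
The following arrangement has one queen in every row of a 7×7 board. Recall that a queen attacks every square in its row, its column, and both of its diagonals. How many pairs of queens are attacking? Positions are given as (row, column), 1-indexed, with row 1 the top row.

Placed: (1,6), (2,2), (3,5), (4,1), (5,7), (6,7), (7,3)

2

Same column: (5,7)–(6,7) (column 7).
Same diagonal: (3,5)–(5,7) (|3−5| = |5−7| = 2).
Total attacking pairs: 2.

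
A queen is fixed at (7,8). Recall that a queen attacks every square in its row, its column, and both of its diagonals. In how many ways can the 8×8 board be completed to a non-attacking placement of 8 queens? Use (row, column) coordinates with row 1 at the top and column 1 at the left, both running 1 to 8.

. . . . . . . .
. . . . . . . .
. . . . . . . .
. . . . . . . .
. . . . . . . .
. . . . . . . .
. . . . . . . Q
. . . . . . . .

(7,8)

Branch on row 1: col 1 → 0; col 3 → 3; col 4 → 1; col 5 → 2; col 6 → 1; col 7 → 1.
Sum: 0 + 3 + 1 + 2 + 1 + 1 = 8.

8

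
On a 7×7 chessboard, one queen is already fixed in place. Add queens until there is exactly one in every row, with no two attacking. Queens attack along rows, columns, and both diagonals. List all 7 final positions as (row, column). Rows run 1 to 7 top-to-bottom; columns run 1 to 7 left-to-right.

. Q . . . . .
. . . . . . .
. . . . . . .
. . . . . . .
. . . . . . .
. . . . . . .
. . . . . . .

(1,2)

(1,2) (2,5) (3,3) (4,1) (5,7) (6,4) (7,6)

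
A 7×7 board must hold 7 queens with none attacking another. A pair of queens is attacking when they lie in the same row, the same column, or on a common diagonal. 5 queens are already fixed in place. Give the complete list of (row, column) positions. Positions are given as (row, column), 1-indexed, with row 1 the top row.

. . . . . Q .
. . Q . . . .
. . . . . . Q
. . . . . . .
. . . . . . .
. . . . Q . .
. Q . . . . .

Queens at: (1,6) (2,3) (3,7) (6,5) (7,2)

(1,6) (2,3) (3,7) (4,4) (5,1) (6,5) (7,2)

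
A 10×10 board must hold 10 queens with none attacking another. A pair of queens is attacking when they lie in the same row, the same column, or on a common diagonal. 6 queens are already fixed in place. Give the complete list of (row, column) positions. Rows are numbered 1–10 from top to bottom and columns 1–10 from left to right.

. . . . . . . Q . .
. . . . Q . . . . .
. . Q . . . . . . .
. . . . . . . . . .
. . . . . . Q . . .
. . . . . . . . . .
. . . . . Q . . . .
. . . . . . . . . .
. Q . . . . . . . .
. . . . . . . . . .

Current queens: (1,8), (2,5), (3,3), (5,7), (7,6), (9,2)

(1,8) (2,5) (3,3) (4,1) (5,7) (6,10) (7,6) (8,9) (9,2) (10,4)

Row 4: attacked by (1,8)→{5,8}; (2,5)→{3,5,7}; (3,3)→{2,3,4}; (5,7)→{6,7,8}; (7,6)→{3,6,9}; (9,2)→{2,7}. Safe: 1, 10. Place at column 1.
Row 6: attacked by (1,8)→{3,8}; (2,5)→{1,5,9}; (3,3)→{3,6}; (4,1)→{1,3}; (5,7)→{6,7,8}; (7,6)→{5,6,7}; (9,2)→{2,5}. Safe: 4, 10. Place at column 10.
Row 8: attacked by (1,8)→{1,8}; (2,5)→{5}; (3,3)→{3,8}; (4,1)→{1,5}; (5,7)→{4,7,10}; (6,10)→{8,10}; (7,6)→{5,6,7}; (9,2)→{1,2,3}. Safe: 9. Place at column 9.
Row 10: attacked by (1,8)→{8}; (2,5)→{5}; (3,3)→{3,10}; (4,1)→{1,7}; (5,7)→{2,7}; (6,10)→{6,10}; (7,6)→{3,6,9}; (8,9)→{7,9}; (9,2)→{1,2,3}. Safe: 4. Place at column 4.
Columns [8, 5, 3, 1, 7, 10, 6, 9, 2, 4], r−c [-7, -3, 0, 3, -2, -4, 1, -1, 7, 6], r+c [9, 7, 6, 5, 12, 16, 13, 17, 11, 14] are all distinct, so no two queens attack.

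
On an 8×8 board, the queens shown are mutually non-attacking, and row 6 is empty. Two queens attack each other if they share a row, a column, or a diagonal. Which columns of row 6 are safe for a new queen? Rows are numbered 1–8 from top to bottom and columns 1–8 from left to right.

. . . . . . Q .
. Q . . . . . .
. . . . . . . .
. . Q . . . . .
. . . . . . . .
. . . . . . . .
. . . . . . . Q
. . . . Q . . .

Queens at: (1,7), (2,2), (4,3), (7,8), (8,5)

columns 4

(1,7) attacks row 6 at column 7 and diagonals 2.
(2,2) attacks row 6 at column 2 and diagonals 6.
(4,3) attacks row 6 at column 3 and diagonals 1, 5.
(7,8) attacks row 6 at column 8 and diagonals 7.
(8,5) attacks row 6 at column 5 and diagonals 3, 7.
Attacked columns: {1, 2, 3, 5, 6, 7, 8}. Safe: {4}.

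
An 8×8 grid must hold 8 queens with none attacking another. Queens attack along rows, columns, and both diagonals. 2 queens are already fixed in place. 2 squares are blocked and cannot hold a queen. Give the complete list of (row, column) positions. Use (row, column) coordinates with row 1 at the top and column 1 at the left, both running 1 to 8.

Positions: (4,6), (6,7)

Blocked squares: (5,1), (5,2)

Row 1: attacked by (4,6)→{3,6}; (6,7)→{2,7}. Safe: 1, 4, 5, 8. Place at column 1.
Row 2: attacked by (1,1)→{1,2}; (4,6)→{4,6,8}; (6,7)→{3,7}. Safe: 5. Place at column 5.
Row 3: attacked by (1,1)→{1,3}; (2,5)→{4,5,6}; (4,6)→{5,6,7}; (6,7)→{4,7}. Safe: 2, 8. Place at column 8.
Row 5: attacked by (1,1)→{1,5}; (2,5)→{2,5,8}; (3,8)→{6,8}; (4,6)→{5,6,7}; (6,7)→{6,7,8}. Blocked: 1,2. Safe: 3, 4. Place at column 3.
Row 7: attacked by (1,1)→{1,7}; (2,5)→{5}; (3,8)→{4,8}; (4,6)→{3,6}; (5,3)→{1,3,5}; (6,7)→{6,7,8}. Safe: 2. Place at column 2.
Row 8: attacked by (1,1)→{1,8}; (2,5)→{5}; (3,8)→{3,8}; (4,6)→{2,6}; (5,3)→{3,6}; (6,7)→{5,7}; (7,2)→{1,2,3}. Safe: 4. Place at column 4.
Columns [1, 5, 8, 6, 3, 7, 2, 4], r−c [0, -3, -5, -2, 2, -1, 5, 4], r+c [2, 7, 11, 10, 8, 13, 9, 12] are all distinct, so no two queens attack.

(1,1) (2,5) (3,8) (4,6) (5,3) (6,7) (7,2) (8,4)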